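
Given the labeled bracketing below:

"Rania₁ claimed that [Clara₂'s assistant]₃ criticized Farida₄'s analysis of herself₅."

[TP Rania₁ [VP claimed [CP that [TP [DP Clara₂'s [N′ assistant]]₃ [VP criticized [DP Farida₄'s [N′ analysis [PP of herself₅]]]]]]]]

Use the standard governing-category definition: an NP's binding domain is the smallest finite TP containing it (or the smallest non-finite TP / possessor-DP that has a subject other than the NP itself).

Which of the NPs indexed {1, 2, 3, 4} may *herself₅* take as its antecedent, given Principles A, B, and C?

{4}

*herself* is an anaphor, so Principle A applies: it must be bound in its binding domain.
Binding domain of *herself₅*: the possessed DP, whose subject is Farida₄.
*Rania₁* c-commands the anaphor but is outside its binding domain → cannot satisfy Principle A.
*Clara₂* does not c-command the anaphor → cannot bind it.
*[Clara₂'s assistant]₃* c-commands the anaphor but is outside its binding domain → cannot satisfy Principle A.
*Farida₄* c-commands the anaphor within its binding domain → licit binder.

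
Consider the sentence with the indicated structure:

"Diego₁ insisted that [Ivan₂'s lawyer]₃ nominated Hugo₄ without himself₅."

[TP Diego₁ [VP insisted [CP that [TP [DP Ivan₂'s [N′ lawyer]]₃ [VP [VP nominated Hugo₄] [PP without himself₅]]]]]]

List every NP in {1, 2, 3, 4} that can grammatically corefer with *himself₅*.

{3}

*himself* is an anaphor, so Principle A applies: it must be bound in its binding domain.
Binding domain of *himself₅*: the embedded TP, whose subject is [Ivan₂'s lawyer]₃.
*Diego₁* c-commands the anaphor but is outside its binding domain → cannot satisfy Principle A.
*Ivan₂* does not c-command the anaphor → cannot bind it.
*[Ivan₂'s lawyer]₃* c-commands the anaphor within its binding domain → licit binder.
*Hugo₄* does not c-command the anaphor → cannot bind it.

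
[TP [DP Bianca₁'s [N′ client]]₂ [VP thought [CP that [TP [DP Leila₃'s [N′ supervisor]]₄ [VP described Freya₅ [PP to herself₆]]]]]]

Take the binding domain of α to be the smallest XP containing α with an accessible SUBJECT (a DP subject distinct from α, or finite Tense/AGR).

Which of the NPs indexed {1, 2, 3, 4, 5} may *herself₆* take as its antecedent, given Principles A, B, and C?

*herself* is an anaphor, so Principle A applies: it must be bound in its binding domain.
Binding domain of *herself₆*: the embedded TP, whose subject is [Leila₃'s supervisor]₄.
*Bianca₁* does not c-command the anaphor → cannot bind it.
*[Bianca₁'s client]₂* c-commands the anaphor but is outside its binding domain → cannot satisfy Principle A.
*Leila₃* does not c-command the anaphor → cannot bind it.
*[Leila₃'s supervisor]₄* c-commands the anaphor within its binding domain → licit binder.
*Freya₅* c-commands the anaphor within its binding domain → licit binder.

{4, 5}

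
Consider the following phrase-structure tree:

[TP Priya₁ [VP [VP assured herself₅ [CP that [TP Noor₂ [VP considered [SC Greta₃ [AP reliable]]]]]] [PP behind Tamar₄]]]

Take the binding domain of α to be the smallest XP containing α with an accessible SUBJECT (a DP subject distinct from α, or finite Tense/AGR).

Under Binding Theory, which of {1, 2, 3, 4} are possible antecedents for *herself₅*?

{1}

*herself* is an anaphor, so Principle A applies: it must be bound in its binding domain.
Binding domain of *herself₅*: the matrix TP, whose subject is Priya₁.
*Priya₁* c-commands the anaphor within its binding domain → licit binder.
*Noor₂* does not c-command the anaphor → cannot bind it.
*Greta₃* does not c-command the anaphor → cannot bind it.
*Tamar₄* does not c-command the anaphor → cannot bind it.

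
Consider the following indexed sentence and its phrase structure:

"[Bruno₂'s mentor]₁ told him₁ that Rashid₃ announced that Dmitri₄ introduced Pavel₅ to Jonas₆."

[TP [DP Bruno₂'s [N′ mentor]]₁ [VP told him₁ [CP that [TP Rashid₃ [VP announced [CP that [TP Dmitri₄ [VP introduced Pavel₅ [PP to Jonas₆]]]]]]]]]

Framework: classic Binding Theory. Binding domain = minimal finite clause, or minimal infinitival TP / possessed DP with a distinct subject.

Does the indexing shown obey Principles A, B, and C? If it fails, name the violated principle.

Principle B

The two coindexed NPs are *[Bruno₂'s mentor]₁* and *him₁*.
*him₁* is a pronoun. Its binding domain is the matrix TP, whose subject is [Bruno₂'s mentor]₁.
*[Bruno₂'s mentor]₁* c-commands it within that domain and carries the same index.
The pronoun is locally bound → Principle B violation.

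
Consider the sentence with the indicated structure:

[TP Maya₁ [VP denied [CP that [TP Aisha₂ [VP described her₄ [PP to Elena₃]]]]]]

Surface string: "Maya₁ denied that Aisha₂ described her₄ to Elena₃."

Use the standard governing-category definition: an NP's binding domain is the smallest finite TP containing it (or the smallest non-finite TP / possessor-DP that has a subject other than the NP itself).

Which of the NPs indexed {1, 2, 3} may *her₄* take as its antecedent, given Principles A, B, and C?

*her* is a pronoun, so Principle B applies: it must be free in its binding domain.
Binding domain of *her₄*: the embedded TP, whose subject is Aisha₂.
*Maya₁* c-commands the pronoun but from outside its binding domain, and is not c-commanded by it → coindexation permitted.
*Aisha₂* c-commands the pronoun within its binding domain → coindexation would violate Principle B.
*Elena₃*: the pronoun c-commands this R-expression → coindexation would violate Principle C on *Elena₃*.

{1}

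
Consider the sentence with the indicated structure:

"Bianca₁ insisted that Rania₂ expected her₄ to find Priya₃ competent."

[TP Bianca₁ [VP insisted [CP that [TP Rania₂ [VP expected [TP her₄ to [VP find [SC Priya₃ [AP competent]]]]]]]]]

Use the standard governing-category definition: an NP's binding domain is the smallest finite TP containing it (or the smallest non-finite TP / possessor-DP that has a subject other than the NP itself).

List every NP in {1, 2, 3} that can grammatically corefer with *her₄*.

{1}

*her* is a pronoun, so Principle B applies: it must be free in its binding domain.
Binding domain of *her₄*: the embedded TP, whose subject is Rania₂.
*Bianca₁* c-commands the pronoun but from outside its binding domain, and is not c-commanded by it → coindexation permitted.
*Rania₂* c-commands the pronoun within its binding domain → coindexation would violate Principle B.
*Priya₃*: the pronoun c-commands this R-expression → coindexation would violate Principle C on *Priya₃*.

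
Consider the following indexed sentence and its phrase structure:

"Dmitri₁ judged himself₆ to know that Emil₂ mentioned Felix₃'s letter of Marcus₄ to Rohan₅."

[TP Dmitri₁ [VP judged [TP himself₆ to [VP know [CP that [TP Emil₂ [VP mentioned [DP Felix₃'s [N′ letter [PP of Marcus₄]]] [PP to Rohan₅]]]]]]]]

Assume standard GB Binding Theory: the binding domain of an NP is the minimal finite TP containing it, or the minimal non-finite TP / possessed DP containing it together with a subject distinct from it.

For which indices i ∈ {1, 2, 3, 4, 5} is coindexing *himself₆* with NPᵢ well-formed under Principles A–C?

*himself* is an anaphor, so Principle A applies: it must be bound in its binding domain.
Binding domain of *himself₆*: the matrix TP, whose subject is Dmitri₁.
*Dmitri₁* c-commands the anaphor within its binding domain → licit binder.
*Emil₂* does not c-command the anaphor → cannot bind it.
*Felix₃* does not c-command the anaphor → cannot bind it.
*Marcus₄* does not c-command the anaphor → cannot bind it.
*Rohan₅* does not c-command the anaphor → cannot bind it.

{1}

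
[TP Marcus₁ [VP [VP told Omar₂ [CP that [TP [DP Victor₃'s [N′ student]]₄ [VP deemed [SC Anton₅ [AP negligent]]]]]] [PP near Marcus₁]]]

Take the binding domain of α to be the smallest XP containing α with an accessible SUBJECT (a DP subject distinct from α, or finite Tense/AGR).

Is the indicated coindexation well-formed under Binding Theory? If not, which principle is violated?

The two coindexed NPs are *Marcus₁* (the lower occurrence) and *Marcus₁* (the higher occurrence).
*Marcus₁* (the lower occurrence) is an R-expression. Principle C requires it to be free everywhere.
*Marcus₁* (the higher occurrence) c-commands it and carries the same index.
The R-expression is bound → Principle C violation.

Principle C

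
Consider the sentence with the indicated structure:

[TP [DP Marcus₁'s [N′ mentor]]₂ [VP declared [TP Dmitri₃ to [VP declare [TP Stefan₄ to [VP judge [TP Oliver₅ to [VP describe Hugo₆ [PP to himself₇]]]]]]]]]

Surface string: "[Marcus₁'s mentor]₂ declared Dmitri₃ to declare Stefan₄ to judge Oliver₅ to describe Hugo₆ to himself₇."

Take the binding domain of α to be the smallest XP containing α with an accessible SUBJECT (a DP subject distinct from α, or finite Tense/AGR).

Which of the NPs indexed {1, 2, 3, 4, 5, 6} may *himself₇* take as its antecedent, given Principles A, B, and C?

*himself* is an anaphor, so Principle A applies: it must be bound in its binding domain.
Binding domain of *himself₇*: the embedded TP, whose subject is Oliver₅.
*Marcus₁* does not c-command the anaphor → cannot bind it.
*[Marcus₁'s mentor]₂* c-commands the anaphor but is outside its binding domain → cannot satisfy Principle A.
*Dmitri₃* c-commands the anaphor but is outside its binding domain → cannot satisfy Principle A.
*Stefan₄* c-commands the anaphor but is outside its binding domain → cannot satisfy Principle A.
*Oliver₅* c-commands the anaphor within its binding domain → licit binder.
*Hugo₆* c-commands the anaphor within its binding domain → licit binder.

{5, 6}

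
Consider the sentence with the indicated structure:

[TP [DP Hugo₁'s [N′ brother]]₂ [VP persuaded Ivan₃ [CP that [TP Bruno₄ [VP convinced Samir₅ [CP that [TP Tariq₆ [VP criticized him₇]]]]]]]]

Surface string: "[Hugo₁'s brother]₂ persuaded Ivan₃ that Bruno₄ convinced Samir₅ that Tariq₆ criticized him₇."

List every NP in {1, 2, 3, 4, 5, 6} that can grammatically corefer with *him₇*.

{1, 2, 3, 4, 5}

*him* is a pronoun, so Principle B applies: it must be free in its binding domain.
Binding domain of *him₇*: the embedded TP, whose subject is Tariq₆.
*Hugo₁* and the pronoun do not c-command one another → neither Principle B nor Principle C is at stake; coindexation permitted.
*[Hugo₁'s brother]₂* c-commands the pronoun but from outside its binding domain, and is not c-commanded by it → coindexation permitted.
*Ivan₃* c-commands the pronoun but from outside its binding domain, and is not c-commanded by it → coindexation permitted.
*Bruno₄* c-commands the pronoun but from outside its binding domain, and is not c-commanded by it → coindexation permitted.
*Samir₅* c-commands the pronoun but from outside its binding domain, and is not c-commanded by it → coindexation permitted.
*Tariq₆* c-commands the pronoun within its binding domain → coindexation would violate Principle B.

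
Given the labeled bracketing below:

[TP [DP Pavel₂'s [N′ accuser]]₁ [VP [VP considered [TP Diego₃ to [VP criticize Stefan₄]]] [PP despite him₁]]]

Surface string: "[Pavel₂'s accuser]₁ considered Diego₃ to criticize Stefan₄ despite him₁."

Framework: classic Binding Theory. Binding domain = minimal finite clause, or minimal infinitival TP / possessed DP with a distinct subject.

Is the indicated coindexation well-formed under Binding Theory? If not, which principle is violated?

The two coindexed NPs are *[Pavel₂'s accuser]₁* and *him₁*.
*him₁* is a pronoun. Its binding domain is the matrix TP, whose subject is [Pavel₂'s accuser]₁.
*[Pavel₂'s accuser]₁* c-commands it within that domain and carries the same index.
The pronoun is locally bound → Principle B violation.

Principle B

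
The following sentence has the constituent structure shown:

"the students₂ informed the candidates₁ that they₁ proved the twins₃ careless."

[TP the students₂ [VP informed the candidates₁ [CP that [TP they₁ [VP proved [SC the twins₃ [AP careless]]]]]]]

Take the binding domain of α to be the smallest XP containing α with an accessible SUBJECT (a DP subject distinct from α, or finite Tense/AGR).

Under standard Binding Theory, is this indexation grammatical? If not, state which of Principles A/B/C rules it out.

grammatical

The two coindexed NPs are *the candidates₁* and *they₁*.
*they₁* is a pronoun; nothing c-commands it within its binding domain (the embedded TP.), so Principle B holds trivially.
*the candidates₁* is an R-expression; *they₁* does not c-command it, and no other NP shares its index, so Principle C is satisfied.
All principles are respected.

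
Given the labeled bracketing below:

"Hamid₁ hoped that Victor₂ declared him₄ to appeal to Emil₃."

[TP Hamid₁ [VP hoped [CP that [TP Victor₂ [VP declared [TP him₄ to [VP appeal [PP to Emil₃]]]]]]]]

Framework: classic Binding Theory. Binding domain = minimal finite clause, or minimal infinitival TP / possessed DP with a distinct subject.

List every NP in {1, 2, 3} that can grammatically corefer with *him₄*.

*him* is a pronoun, so Principle B applies: it must be free in its binding domain.
Binding domain of *him₄*: the embedded TP, whose subject is Victor₂.
*Hamid₁* c-commands the pronoun but from outside its binding domain, and is not c-commanded by it → coindexation permitted.
*Victor₂* c-commands the pronoun within its binding domain → coindexation would violate Principle B.
*Emil₃*: the pronoun c-commands this R-expression → coindexation would violate Principle C on *Emil₃*.

{1}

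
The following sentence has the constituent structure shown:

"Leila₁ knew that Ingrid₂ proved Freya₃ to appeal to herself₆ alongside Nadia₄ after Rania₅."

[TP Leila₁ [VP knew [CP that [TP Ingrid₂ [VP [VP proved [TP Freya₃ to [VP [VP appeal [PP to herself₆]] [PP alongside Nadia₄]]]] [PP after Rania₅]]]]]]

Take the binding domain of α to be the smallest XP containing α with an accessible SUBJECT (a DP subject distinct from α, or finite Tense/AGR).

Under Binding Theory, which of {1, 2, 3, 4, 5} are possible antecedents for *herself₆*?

{3}

*herself* is an anaphor, so Principle A applies: it must be bound in its binding domain.
Binding domain of *herself₆*: the embedded TP, whose subject is Freya₃.
*Leila₁* c-commands the anaphor but is outside its binding domain → cannot satisfy Principle A.
*Ingrid₂* c-commands the anaphor but is outside its binding domain → cannot satisfy Principle A.
*Freya₃* c-commands the anaphor within its binding domain → licit binder.
*Nadia₄* does not c-command the anaphor → cannot bind it.
*Rania₅* does not c-command the anaphor → cannot bind it.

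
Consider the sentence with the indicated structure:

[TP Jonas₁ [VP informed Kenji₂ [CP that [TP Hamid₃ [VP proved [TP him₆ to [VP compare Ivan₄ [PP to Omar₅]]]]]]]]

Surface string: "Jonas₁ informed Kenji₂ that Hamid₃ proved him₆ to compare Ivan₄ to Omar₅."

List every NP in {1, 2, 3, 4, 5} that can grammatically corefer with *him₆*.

{1, 2}

*him* is a pronoun, so Principle B applies: it must be free in its binding domain.
Binding domain of *him₆*: the embedded TP, whose subject is Hamid₃.
*Jonas₁* c-commands the pronoun but from outside its binding domain, and is not c-commanded by it → coindexation permitted.
*Kenji₂* c-commands the pronoun but from outside its binding domain, and is not c-commanded by it → coindexation permitted.
*Hamid₃* c-commands the pronoun within its binding domain → coindexation would violate Principle B.
*Ivan₄*: the pronoun c-commands this R-expression → coindexation would violate Principle C on *Ivan₄*.
*Omar₅*: the pronoun c-commands this R-expression → coindexation would violate Principle C on *Omar₅*.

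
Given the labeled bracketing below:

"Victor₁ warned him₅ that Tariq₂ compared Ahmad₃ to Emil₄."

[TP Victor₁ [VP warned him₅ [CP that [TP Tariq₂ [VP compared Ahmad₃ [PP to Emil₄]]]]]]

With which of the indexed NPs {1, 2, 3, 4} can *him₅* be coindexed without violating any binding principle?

none

*him* is a pronoun, so Principle B applies: it must be free in its binding domain.
Binding domain of *him₅*: the matrix TP, whose subject is Victor₁.
*Victor₁* c-commands the pronoun within its binding domain → coindexation would violate Principle B.
*Tariq₂*: the pronoun c-commands this R-expression → coindexation would violate Principle C on *Tariq₂*.
*Ahmad₃*: the pronoun c-commands this R-expression → coindexation would violate Principle C on *Ahmad₃*.
*Emil₄*: the pronoun c-commands this R-expression → coindexation would violate Principle C on *Emil₄*.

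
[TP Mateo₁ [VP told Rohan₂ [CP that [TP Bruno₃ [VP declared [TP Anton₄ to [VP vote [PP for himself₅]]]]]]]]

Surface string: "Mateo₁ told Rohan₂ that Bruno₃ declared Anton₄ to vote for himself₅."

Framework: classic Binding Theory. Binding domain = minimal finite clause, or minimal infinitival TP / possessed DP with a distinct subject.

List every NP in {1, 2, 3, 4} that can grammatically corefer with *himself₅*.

*himself* is an anaphor, so Principle A applies: it must be bound in its binding domain.
Binding domain of *himself₅*: the embedded TP, whose subject is Anton₄.
*Mateo₁* c-commands the anaphor but is outside its binding domain → cannot satisfy Principle A.
*Rohan₂* c-commands the anaphor but is outside its binding domain → cannot satisfy Principle A.
*Bruno₃* c-commands the anaphor but is outside its binding domain → cannot satisfy Principle A.
*Anton₄* c-commands the anaphor within its binding domain → licit binder.

{4}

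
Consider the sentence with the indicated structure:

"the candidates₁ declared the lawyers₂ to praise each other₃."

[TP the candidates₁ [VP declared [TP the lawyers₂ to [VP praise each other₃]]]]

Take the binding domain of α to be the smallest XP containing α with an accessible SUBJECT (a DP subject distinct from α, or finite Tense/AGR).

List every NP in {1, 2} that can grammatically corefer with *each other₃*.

{2}

*each other* is an anaphor, so Principle A applies: it must be bound in its binding domain.
Binding domain of *each other₃*: the embedded TP, whose subject is the lawyers₂.
*the candidates₁* c-commands the anaphor but is outside its binding domain → cannot satisfy Principle A.
*the lawyers₂* c-commands the anaphor within its binding domain → licit binder.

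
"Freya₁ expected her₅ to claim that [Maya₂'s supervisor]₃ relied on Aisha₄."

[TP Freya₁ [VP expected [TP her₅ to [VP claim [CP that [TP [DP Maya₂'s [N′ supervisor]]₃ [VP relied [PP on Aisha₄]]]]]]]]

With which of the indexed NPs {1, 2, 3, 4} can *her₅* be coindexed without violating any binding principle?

*her* is a pronoun, so Principle B applies: it must be free in its binding domain.
Binding domain of *her₅*: the matrix TP, whose subject is Freya₁.
*Freya₁* c-commands the pronoun within its binding domain → coindexation would violate Principle B.
*Maya₂*: the pronoun c-commands this R-expression → coindexation would violate Principle C on *Maya₂*.
*[Maya₂'s supervisor]₃*: the pronoun c-commands this R-expression → coindexation would violate Principle C on *[Maya₂'s supervisor]₃*.
*Aisha₄*: the pronoun c-commands this R-expression → coindexation would violate Principle C on *Aisha₄*.

none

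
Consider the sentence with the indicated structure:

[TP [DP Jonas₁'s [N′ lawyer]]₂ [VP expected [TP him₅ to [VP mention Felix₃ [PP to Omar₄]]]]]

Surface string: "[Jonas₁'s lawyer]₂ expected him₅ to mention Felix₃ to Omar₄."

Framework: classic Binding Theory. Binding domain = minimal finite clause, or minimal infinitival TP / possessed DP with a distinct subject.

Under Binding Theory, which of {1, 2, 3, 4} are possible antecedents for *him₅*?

*him* is a pronoun, so Principle B applies: it must be free in its binding domain.
Binding domain of *him₅*: the matrix TP, whose subject is [Jonas₁'s lawyer]₂.
*Jonas₁* and the pronoun do not c-command one another → neither Principle B nor Principle C is at stake; coindexation permitted.
*[Jonas₁'s lawyer]₂* c-commands the pronoun within its binding domain → coindexation would violate Principle B.
*Felix₃*: the pronoun c-commands this R-expression → coindexation would violate Principle C on *Felix₃*.
*Omar₄*: the pronoun c-commands this R-expression → coindexation would violate Principle C on *Omar₄*.

{1}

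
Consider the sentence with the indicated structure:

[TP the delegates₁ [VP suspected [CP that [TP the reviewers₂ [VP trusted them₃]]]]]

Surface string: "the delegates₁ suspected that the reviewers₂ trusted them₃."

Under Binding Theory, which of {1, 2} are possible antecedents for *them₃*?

*them* is a pronoun, so Principle B applies: it must be free in its binding domain.
Binding domain of *them₃*: the embedded TP, whose subject is the reviewers₂.
*the delegates₁* c-commands the pronoun but from outside its binding domain, and is not c-commanded by it → coindexation permitted.
*the reviewers₂* c-commands the pronoun within its binding domain → coindexation would violate Principle B.

{1}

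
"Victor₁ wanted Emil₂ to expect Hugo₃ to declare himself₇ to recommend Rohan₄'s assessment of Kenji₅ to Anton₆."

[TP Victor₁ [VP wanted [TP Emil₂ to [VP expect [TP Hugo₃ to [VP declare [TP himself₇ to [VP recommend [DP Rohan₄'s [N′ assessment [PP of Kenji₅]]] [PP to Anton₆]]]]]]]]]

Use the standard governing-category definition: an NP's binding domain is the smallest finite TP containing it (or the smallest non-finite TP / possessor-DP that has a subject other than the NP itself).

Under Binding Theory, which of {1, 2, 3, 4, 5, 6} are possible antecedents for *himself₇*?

*himself* is an anaphor, so Principle A applies: it must be bound in its binding domain.
Binding domain of *himself₇*: the embedded TP, whose subject is Hugo₃.
*Victor₁* c-commands the anaphor but is outside its binding domain → cannot satisfy Principle A.
*Emil₂* c-commands the anaphor but is outside its binding domain → cannot satisfy Principle A.
*Hugo₃* c-commands the anaphor within its binding domain → licit binder.
*Rohan₄* does not c-command the anaphor → cannot bind it.
*Kenji₅* does not c-command the anaphor → cannot bind it.
*Anton₆* does not c-command the anaphor → cannot bind it.

{3}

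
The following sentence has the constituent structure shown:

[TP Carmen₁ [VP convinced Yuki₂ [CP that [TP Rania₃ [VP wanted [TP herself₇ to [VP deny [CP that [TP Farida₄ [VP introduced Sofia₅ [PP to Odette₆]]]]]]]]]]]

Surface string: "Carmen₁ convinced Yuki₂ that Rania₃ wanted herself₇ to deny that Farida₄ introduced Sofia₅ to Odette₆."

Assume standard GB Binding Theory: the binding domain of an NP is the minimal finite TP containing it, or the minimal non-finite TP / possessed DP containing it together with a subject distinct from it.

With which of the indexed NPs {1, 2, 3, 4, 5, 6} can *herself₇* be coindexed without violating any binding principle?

*herself* is an anaphor, so Principle A applies: it must be bound in its binding domain.
Binding domain of *herself₇*: the embedded TP, whose subject is Rania₃.
*Carmen₁* c-commands the anaphor but is outside its binding domain → cannot satisfy Principle A.
*Yuki₂* c-commands the anaphor but is outside its binding domain → cannot satisfy Principle A.
*Rania₃* c-commands the anaphor within its binding domain → licit binder.
*Farida₄* does not c-command the anaphor → cannot bind it.
*Sofia₅* does not c-command the anaphor → cannot bind it.
*Odette₆* does not c-command the anaphor → cannot bind it.

{3}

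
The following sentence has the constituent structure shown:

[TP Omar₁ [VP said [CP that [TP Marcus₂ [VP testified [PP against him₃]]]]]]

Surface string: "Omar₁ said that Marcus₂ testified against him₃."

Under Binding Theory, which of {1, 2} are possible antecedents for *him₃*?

{1}

*him* is a pronoun, so Principle B applies: it must be free in its binding domain.
Binding domain of *him₃*: the embedded TP, whose subject is Marcus₂.
*Omar₁* c-commands the pronoun but from outside its binding domain, and is not c-commanded by it → coindexation permitted.
*Marcus₂* c-commands the pronoun within its binding domain → coindexation would violate Principle B.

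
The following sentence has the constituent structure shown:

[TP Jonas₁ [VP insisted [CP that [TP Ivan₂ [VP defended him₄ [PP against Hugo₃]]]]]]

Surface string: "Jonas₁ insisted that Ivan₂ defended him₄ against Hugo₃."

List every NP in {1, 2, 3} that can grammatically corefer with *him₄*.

*him* is a pronoun, so Principle B applies: it must be free in its binding domain.
Binding domain of *him₄*: the embedded TP, whose subject is Ivan₂.
*Jonas₁* c-commands the pronoun but from outside its binding domain, and is not c-commanded by it → coindexation permitted.
*Ivan₂* c-commands the pronoun within its binding domain → coindexation would violate Principle B.
*Hugo₃*: the pronoun c-commands this R-expression → coindexation would violate Principle C on *Hugo₃*.

{1}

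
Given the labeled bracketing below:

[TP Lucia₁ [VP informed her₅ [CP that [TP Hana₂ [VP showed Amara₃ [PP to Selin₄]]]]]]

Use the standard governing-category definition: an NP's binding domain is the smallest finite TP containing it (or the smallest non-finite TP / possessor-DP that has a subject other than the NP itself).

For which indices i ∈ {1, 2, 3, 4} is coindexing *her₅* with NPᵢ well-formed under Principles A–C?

*her* is a pronoun, so Principle B applies: it must be free in its binding domain.
Binding domain of *her₅*: the matrix TP, whose subject is Lucia₁.
*Lucia₁* c-commands the pronoun within its binding domain → coindexation would violate Principle B.
*Hana₂*: the pronoun c-commands this R-expression → coindexation would violate Principle C on *Hana₂*.
*Amara₃*: the pronoun c-commands this R-expression → coindexation would violate Principle C on *Amara₃*.
*Selin₄*: the pronoun c-commands this R-expression → coindexation would violate Principle C on *Selin₄*.

none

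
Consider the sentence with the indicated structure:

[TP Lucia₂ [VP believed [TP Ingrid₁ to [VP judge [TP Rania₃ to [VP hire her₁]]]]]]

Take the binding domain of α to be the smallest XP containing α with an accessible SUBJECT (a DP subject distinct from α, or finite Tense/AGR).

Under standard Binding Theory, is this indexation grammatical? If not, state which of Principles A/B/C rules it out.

The two coindexed NPs are *Ingrid₁* and *her₁*.
*her₁* is a pronoun; its binding domain is the embedded TP, whose subject is Rania₃. Within that domain it is c-commanded only by *Rania₃*, which carries a different index — the pronoun is free locally, so Principle B holds.
*Ingrid₁* is an R-expression; *her₁* does not c-command it, and no other NP shares its index, so Principle C is satisfied.
All principles are respected.

grammatical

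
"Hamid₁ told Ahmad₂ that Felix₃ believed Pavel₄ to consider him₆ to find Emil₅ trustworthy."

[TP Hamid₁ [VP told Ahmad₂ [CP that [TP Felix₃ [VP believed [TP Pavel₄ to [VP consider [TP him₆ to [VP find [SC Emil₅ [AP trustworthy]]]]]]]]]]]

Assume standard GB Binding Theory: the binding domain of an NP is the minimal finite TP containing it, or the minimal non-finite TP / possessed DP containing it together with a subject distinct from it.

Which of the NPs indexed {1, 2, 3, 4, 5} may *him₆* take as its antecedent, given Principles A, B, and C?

{1, 2, 3}

*him* is a pronoun, so Principle B applies: it must be free in its binding domain.
Binding domain of *him₆*: the embedded TP, whose subject is Pavel₄.
*Hamid₁* c-commands the pronoun but from outside its binding domain, and is not c-commanded by it → coindexation permitted.
*Ahmad₂* c-commands the pronoun but from outside its binding domain, and is not c-commanded by it → coindexation permitted.
*Felix₃* c-commands the pronoun but from outside its binding domain, and is not c-commanded by it → coindexation permitted.
*Pavel₄* c-commands the pronoun within its binding domain → coindexation would violate Principle B.
*Emil₅*: the pronoun c-commands this R-expression → coindexation would violate Principle C on *Emil₅*.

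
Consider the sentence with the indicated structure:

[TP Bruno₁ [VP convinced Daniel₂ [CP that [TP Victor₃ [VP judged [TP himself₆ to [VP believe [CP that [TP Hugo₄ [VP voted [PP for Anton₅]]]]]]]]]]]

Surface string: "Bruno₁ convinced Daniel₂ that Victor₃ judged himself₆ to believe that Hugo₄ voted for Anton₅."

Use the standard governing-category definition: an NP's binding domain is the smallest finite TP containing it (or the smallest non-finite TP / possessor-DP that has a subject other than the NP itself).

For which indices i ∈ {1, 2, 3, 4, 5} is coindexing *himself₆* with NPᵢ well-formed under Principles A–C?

{3}

*himself* is an anaphor, so Principle A applies: it must be bound in its binding domain.
Binding domain of *himself₆*: the embedded TP, whose subject is Victor₃.
*Bruno₁* c-commands the anaphor but is outside its binding domain → cannot satisfy Principle A.
*Daniel₂* c-commands the anaphor but is outside its binding domain → cannot satisfy Principle A.
*Victor₃* c-commands the anaphor within its binding domain → licit binder.
*Hugo₄* does not c-command the anaphor → cannot bind it.
*Anton₅* does not c-command the anaphor → cannot bind it.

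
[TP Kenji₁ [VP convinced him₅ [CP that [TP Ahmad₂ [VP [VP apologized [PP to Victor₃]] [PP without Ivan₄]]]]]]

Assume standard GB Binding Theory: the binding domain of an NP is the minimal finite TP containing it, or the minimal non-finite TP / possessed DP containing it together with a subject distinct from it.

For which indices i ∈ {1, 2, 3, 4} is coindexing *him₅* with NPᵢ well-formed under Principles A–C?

*him* is a pronoun, so Principle B applies: it must be free in its binding domain.
Binding domain of *him₅*: the matrix TP, whose subject is Kenji₁.
*Kenji₁* c-commands the pronoun within its binding domain → coindexation would violate Principle B.
*Ahmad₂*: the pronoun c-commands this R-expression → coindexation would violate Principle C on *Ahmad₂*.
*Victor₃*: the pronoun c-commands this R-expression → coindexation would violate Principle C on *Victor₃*.
*Ivan₄*: the pronoun c-commands this R-expression → coindexation would violate Principle C on *Ivan₄*.

none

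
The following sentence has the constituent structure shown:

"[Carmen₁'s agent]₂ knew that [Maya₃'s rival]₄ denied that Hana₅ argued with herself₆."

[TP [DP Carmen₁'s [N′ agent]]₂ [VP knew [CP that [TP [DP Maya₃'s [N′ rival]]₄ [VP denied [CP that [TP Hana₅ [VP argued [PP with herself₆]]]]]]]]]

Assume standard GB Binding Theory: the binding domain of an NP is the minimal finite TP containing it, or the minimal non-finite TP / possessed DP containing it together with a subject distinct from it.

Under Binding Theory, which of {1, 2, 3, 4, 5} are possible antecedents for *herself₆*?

*herself* is an anaphor, so Principle A applies: it must be bound in its binding domain.
Binding domain of *herself₆*: the embedded TP, whose subject is Hana₅.
*Carmen₁* does not c-command the anaphor → cannot bind it.
*[Carmen₁'s agent]₂* c-commands the anaphor but is outside its binding domain → cannot satisfy Principle A.
*Maya₃* does not c-command the anaphor → cannot bind it.
*[Maya₃'s rival]₄* c-commands the anaphor but is outside its binding domain → cannot satisfy Principle A.
*Hana₅* c-commands the anaphor within its binding domain → licit binder.

{5}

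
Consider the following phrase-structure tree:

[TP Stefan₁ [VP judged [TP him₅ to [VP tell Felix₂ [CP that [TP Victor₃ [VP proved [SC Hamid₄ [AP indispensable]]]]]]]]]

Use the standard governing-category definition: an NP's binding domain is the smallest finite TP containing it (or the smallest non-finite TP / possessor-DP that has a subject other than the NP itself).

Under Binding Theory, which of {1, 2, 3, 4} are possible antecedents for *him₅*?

none

*him* is a pronoun, so Principle B applies: it must be free in its binding domain.
Binding domain of *him₅*: the matrix TP, whose subject is Stefan₁.
*Stefan₁* c-commands the pronoun within its binding domain → coindexation would violate Principle B.
*Felix₂*: the pronoun c-commands this R-expression → coindexation would violate Principle C on *Felix₂*.
*Victor₃*: the pronoun c-commands this R-expression → coindexation would violate Principle C on *Victor₃*.
*Hamid₄*: the pronoun c-commands this R-expression → coindexation would violate Principle C on *Hamid₄*.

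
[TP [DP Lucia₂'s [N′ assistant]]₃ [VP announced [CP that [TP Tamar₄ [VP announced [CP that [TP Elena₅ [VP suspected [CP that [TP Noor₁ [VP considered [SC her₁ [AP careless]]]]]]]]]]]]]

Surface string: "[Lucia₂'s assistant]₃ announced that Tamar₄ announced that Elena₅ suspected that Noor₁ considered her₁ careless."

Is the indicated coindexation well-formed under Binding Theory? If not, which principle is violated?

Principle B

The two coindexed NPs are *Noor₁* and *her₁*.
*her₁* is a pronoun. Its binding domain is the embedded TP, whose subject is Noor₁.
*Noor₁* c-commands it within that domain and carries the same index.
The pronoun is locally bound → Principle B violation.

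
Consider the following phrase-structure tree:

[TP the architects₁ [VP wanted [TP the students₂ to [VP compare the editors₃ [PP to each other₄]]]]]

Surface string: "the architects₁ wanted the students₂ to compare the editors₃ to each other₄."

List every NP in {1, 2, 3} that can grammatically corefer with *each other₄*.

*each other* is an anaphor, so Principle A applies: it must be bound in its binding domain.
Binding domain of *each other₄*: the embedded TP, whose subject is the students₂.
*the architects₁* c-commands the anaphor but is outside its binding domain → cannot satisfy Principle A.
*the students₂* c-commands the anaphor within its binding domain → licit binder.
*the editors₃* c-commands the anaphor within its binding domain → licit binder.

{2, 3}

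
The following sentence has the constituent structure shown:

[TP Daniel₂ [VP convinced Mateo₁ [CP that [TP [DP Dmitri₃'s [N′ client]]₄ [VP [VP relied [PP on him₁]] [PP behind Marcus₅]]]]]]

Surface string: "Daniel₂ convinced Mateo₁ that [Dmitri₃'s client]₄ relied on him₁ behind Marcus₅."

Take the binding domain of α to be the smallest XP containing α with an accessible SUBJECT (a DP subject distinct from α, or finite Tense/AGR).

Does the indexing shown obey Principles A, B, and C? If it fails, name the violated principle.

grammatical

The two coindexed NPs are *Mateo₁* and *him₁*.
*him₁* is a pronoun; its binding domain is the embedded TP, whose subject is [Dmitri₃'s client]₄. Within that domain it is c-commanded only by *[Dmitri₃'s client]₄*, which carries a different index — the pronoun is free locally, so Principle B holds.
*Mateo₁* is an R-expression; *him₁* does not c-command it, and no other NP shares its index, so Principle C is satisfied.
All principles are respected.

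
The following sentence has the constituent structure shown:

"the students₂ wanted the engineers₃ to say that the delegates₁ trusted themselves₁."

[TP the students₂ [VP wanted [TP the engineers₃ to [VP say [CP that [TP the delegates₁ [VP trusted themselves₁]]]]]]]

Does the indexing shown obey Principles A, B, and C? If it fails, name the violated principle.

The two coindexed NPs are *the delegates₁* and *themselves₁*.
*themselves₁* is an anaphor; its binding domain is the embedded TP, whose subject is the delegates₁. *the delegates₁* c-commands it within that domain and shares its index, so Principle A is satisfied.
*the delegates₁* is an R-expression; *themselves₁* does not c-command it, and no other NP shares its index, so Principle C is satisfied.
All principles are respected.

grammatical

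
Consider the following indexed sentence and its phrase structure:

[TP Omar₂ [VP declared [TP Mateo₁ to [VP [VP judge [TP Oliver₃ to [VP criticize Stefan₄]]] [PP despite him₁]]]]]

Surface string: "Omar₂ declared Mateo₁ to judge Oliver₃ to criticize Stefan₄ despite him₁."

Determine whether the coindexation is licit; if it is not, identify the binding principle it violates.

Principle B

The two coindexed NPs are *Mateo₁* and *him₁*.
*him₁* is a pronoun. Its binding domain is the embedded TP, whose subject is Mateo₁.
*Mateo₁* c-commands it within that domain and carries the same index.
The pronoun is locally bound → Principle B violation.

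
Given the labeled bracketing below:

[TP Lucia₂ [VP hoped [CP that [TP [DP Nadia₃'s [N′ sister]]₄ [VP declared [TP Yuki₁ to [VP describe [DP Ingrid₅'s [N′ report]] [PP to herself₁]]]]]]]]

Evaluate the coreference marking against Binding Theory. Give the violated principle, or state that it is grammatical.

The two coindexed NPs are *Yuki₁* and *herself₁*.
*herself₁* is an anaphor; its binding domain is the embedded TP, whose subject is Yuki₁. *Yuki₁* c-commands it within that domain and shares its index, so Principle A is satisfied.
*Yuki₁* is an R-expression; *herself₁* does not c-command it, and no other NP shares its index, so Principle C is satisfied.
All principles are respected.

grammatical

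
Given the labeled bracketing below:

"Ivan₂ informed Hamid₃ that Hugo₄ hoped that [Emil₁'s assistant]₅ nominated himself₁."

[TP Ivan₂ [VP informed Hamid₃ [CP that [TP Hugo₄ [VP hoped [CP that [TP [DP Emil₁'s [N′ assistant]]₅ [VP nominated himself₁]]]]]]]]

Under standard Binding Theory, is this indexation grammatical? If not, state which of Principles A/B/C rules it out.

The two coindexed NPs are *Emil₁* and *himself₁*.
*himself₁* is an anaphor. Principle A requires it to be bound within its binding domain — the embedded TP, whose subject is [Emil₁'s assistant]₅.
Within that domain it is c-commanded by *[Emil₁'s assistant]₅*, which does not share its index.
*Emil₁* does not c-command the anaphor at all.
The anaphor is unbound in its domain → Principle A violation.

Principle A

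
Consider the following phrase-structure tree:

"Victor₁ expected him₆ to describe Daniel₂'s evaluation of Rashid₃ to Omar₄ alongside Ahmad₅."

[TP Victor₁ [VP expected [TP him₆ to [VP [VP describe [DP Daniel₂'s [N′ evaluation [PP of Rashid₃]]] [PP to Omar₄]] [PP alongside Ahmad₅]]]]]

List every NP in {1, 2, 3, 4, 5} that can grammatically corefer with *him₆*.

*him* is a pronoun, so Principle B applies: it must be free in its binding domain.
Binding domain of *him₆*: the matrix TP, whose subject is Victor₁.
*Victor₁* c-commands the pronoun within its binding domain → coindexation would violate Principle B.
*Daniel₂*: the pronoun c-commands this R-expression → coindexation would violate Principle C on *Daniel₂*.
*Rashid₃*: the pronoun c-commands this R-expression → coindexation would violate Principle C on *Rashid₃*.
*Omar₄*: the pronoun c-commands this R-expression → coindexation would violate Principle C on *Omar₄*.
*Ahmad₅*: the pronoun c-commands this R-expression → coindexation would violate Principle C on *Ahmad₅*.

none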